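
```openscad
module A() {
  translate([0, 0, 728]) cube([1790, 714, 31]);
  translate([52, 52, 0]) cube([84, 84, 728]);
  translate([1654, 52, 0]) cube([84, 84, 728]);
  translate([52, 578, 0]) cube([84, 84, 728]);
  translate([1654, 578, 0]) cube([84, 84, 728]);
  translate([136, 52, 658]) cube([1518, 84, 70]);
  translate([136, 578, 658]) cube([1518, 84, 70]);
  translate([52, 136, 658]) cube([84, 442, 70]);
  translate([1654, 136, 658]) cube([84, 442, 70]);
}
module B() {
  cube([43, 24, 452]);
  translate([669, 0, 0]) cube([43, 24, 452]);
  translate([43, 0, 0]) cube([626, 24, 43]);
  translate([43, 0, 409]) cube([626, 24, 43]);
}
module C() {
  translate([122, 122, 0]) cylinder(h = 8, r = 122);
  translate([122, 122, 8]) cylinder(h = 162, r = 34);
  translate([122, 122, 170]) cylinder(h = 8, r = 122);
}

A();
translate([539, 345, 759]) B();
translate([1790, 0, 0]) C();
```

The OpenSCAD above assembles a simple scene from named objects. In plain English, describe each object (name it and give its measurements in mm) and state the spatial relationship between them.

A is a table: top 1790 mm (x) × 714 mm (y), 31 mm thick, upper face at z = 759 mm, on four 84×84 mm square legs, each inset 52 mm from the nearest pair of top edges, running from z = 0 to the bottom of the top. Four apron rails, 84 mm thick and 70 mm tall, run between adjacent legs with their top edges flush with the underside of the top and their outer faces flush with the legs' outer faces.

B is a picture frame with a 626×366 mm rectangular opening (x by z) and a uniform 43 mm border on every side. Frame depth is 24 mm along y. It is built from two vertical stiles running the full outside height and two horizontal rails spanning the gap between the stiles.

C is a spool: two coaxial disc flanges of radius 122 mm and thickness 8 mm, joined by a core cylinder of radius 34 mm and height 162 mm. The lower flange rests on z = 0 and the three cylinders share a vertical axis.

The picture frame is on top of the table, centred. The spool is against the table's +x side, with their −y faces flush.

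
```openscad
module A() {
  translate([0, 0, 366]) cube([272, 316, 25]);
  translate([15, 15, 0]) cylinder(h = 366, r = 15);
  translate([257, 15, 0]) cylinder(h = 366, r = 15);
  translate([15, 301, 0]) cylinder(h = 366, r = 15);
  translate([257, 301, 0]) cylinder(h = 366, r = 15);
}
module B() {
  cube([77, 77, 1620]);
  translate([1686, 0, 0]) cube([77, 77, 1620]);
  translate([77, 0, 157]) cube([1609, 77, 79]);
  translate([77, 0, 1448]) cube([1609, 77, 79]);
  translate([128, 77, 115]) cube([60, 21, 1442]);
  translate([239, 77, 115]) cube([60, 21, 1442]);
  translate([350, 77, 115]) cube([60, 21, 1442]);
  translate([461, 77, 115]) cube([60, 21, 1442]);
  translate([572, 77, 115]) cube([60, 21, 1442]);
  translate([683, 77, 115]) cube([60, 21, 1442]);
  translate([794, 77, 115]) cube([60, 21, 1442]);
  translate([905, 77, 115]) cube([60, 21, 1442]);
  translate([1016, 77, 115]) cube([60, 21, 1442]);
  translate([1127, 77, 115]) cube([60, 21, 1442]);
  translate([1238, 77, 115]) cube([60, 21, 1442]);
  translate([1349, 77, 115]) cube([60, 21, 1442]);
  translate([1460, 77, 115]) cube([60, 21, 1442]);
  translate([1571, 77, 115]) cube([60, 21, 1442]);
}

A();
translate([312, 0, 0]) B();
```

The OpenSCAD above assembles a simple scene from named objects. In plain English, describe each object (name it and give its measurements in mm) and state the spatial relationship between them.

A is a simple wooden stool: a rectangular seat 272 mm (x) by 316 mm (y), 25 mm thick, top face at z = 391 mm, on four round legs, each 30 mm in diameter. The legs rest on z = 0, each leg's axis is inset half a diameter from the nearest pair of seat edges (so the leg's bounding box is flush with the corner).

B is a fence section. Two 77×77 mm posts, 1620 mm tall, stand on the floor with a clear span of 1609 mm between their inner faces. Two horizontal rails of 77×79 mm section span the gap between the posts with their undersides at z = 157 mm and z = 1448 mm, flush with the posts' −y face. 14 pickets, each 60 mm wide, 21 mm thick and 1442 mm tall, are fixed to the +y face of the rails with their bottoms at z = 115 mm, evenly spaced across the span with equal gaps (rounded down to the nearest mm) at the −x end and between each pair — any rounding remainder accumulates at the +x end.

The fence section is on the floor beside the stool on its +x side.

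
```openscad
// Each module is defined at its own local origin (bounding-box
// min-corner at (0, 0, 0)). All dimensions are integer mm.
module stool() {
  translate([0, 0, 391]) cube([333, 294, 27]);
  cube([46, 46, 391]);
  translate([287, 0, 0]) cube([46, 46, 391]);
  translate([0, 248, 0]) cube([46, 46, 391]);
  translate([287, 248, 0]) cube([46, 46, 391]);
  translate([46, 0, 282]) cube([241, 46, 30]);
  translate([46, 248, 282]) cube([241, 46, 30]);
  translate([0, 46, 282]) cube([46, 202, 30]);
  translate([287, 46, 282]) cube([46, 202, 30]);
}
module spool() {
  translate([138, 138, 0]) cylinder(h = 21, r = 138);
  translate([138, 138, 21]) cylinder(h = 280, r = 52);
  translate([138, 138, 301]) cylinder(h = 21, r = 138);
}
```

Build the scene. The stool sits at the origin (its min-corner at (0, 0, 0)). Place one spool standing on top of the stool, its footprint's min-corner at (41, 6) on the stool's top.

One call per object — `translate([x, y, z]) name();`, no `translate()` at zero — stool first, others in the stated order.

stool();
translate([41, 6, 418]) spool();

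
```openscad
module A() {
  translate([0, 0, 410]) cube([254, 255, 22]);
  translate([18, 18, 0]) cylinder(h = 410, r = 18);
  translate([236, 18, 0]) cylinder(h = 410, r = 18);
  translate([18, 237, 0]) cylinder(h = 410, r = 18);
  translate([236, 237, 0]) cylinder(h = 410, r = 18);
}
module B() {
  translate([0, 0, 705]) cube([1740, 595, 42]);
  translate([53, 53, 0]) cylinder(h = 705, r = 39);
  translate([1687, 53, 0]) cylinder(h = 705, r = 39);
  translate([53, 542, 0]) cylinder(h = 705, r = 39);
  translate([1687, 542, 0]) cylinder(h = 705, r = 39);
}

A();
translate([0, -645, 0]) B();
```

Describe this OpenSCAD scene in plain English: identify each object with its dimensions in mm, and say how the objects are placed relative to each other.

A is a four-legged stool. The seat is 254×255 mm, 22 mm thick, top at z = 432 mm. It stands on four round legs, each 36 mm in diameter, from z = 0 to the seat underside, each leg's axis is inset half a diameter from the nearest pair of seat edges (so the leg's bounding box is flush with the corner).

B is a table with a 1740×595 mm rectangular top, 42 mm thick, top surface at z = 747 mm, supported by four round legs of 78 mm diameter, each leg's bounding box inset 14 mm from the nearest pair of top edges, running from the floor.

The table is on the floor beside the stool on its −y side.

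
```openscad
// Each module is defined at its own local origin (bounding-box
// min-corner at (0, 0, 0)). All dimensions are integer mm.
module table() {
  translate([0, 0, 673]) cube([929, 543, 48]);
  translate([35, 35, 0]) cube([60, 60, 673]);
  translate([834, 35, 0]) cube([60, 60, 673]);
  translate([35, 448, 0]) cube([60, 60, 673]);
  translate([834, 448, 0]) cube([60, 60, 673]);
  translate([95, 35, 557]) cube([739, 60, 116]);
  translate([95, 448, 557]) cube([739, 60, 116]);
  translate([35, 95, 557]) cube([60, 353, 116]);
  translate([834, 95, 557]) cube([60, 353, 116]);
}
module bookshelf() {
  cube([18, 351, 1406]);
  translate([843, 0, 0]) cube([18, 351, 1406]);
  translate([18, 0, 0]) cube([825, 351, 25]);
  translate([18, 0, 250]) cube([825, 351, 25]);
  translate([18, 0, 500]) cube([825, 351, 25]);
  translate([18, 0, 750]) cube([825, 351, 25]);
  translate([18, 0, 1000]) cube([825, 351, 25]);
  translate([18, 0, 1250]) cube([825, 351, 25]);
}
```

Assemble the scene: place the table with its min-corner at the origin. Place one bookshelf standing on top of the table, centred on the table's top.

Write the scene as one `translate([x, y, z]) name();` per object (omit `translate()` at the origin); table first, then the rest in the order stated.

table();
translate([34, 96, 721]) bookshelf();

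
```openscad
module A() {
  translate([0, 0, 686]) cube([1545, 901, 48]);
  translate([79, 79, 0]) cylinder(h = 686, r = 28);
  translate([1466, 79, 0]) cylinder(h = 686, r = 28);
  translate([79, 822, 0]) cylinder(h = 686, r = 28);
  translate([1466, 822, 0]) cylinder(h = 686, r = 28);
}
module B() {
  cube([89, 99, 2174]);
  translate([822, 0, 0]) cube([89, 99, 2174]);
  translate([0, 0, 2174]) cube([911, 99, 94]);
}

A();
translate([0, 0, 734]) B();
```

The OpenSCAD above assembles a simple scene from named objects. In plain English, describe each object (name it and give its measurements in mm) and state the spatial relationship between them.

A is a table: top 1545 mm (x) × 901 mm (y), 48 mm thick, upper face at z = 734 mm, on four round legs of 56 mm diameter, each leg's bounding box inset 51 mm from the nearest pair of top edges, running from z = 0 to the bottom of the top.

B is a rectangular door frame: two vertical jambs of 89×99 mm section, 2174 mm tall, with a clear opening 733 mm wide between their inner faces. A header 94 mm tall and 99 mm deep lies on top of the jambs and spans the full outside width.

The door frame is on top of the table.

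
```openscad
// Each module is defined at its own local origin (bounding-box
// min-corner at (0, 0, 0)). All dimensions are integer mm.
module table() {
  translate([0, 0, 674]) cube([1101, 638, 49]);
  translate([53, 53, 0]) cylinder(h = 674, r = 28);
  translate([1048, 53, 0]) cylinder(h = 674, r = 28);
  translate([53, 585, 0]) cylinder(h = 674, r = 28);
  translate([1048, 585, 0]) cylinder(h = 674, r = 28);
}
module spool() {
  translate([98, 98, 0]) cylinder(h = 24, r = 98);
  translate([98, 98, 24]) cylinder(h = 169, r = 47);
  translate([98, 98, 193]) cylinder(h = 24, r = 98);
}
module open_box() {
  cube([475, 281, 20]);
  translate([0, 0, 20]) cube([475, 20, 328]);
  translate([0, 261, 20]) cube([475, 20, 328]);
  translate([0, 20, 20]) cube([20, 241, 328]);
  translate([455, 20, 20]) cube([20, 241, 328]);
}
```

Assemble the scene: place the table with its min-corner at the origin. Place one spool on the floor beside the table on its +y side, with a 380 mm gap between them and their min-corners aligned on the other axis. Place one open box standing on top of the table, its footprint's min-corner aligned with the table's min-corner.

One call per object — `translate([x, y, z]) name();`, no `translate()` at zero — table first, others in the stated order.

table();
translate([0, 1018, 0]) spool();
translate([0, 0, 723]) open_box();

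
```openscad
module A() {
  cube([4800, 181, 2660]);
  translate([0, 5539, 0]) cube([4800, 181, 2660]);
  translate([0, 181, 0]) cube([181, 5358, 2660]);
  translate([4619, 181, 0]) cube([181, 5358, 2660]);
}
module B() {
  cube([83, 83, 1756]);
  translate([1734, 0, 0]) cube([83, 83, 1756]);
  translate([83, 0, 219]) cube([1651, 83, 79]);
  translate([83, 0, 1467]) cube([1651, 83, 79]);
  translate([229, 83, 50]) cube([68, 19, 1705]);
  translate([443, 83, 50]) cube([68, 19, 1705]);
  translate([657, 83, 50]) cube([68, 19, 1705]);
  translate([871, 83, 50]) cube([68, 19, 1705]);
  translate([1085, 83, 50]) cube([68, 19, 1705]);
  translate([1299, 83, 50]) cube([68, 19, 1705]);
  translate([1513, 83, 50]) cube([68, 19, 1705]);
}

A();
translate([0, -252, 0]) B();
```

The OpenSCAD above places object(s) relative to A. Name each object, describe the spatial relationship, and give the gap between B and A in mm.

The fence section's nearest face is 150 mm from the house frame's −y face.

A is a house frame. B is a fence section. The fence section is on the floor beside the house frame on its −y side. The gap between the fence section and the house frame is 150 mm.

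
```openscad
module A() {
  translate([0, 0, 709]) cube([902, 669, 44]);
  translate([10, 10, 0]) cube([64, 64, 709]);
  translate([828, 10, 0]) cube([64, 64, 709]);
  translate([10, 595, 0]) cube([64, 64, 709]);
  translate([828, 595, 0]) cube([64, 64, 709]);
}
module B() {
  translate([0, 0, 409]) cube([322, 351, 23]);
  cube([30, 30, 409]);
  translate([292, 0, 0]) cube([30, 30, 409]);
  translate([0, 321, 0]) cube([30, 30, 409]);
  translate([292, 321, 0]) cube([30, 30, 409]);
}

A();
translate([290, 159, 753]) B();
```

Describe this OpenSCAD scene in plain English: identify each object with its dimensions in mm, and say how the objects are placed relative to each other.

A is a table: top 902 mm (x) × 669 mm (y), 44 mm thick, upper face at z = 753 mm, on four 64×64 mm square legs, each inset 10 mm from the nearest pair of top edges, running from z = 0 to the bottom of the top.

B is a simple wooden stool: a rectangular seat 322 mm (x) by 351 mm (y), 23 mm thick, top face at z = 432 mm, on four square legs, each 30×30 mm in cross-section. The legs rest on z = 0, each flush with a corner of the seat.

The stool is on top of the table, centred.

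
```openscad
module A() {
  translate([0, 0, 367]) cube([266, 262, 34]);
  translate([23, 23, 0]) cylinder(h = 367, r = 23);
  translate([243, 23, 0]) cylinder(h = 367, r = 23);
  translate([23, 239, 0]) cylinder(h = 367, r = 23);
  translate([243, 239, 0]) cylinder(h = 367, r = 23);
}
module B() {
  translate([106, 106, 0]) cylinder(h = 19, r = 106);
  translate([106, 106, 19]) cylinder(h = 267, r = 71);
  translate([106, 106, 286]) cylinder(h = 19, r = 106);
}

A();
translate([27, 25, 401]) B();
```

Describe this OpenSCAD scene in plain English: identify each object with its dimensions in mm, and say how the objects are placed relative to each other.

A is a four-legged stool. The seat is a 266×262×34 mm slab whose top surface is at z = 401 mm; four round legs, each 46 mm in diameter, run from the floor (z = 0) to the underside of the seat, each leg's axis is inset half a diameter from the nearest pair of seat edges (so the leg's bounding box is flush with the corner).

B is a spool: two coaxial disc flanges of radius 106 mm and thickness 19 mm, joined by a core cylinder of radius 71 mm and height 267 mm. The lower flange rests on z = 0 and the three cylinders share a vertical axis.

The spool is on top of the stool, centred.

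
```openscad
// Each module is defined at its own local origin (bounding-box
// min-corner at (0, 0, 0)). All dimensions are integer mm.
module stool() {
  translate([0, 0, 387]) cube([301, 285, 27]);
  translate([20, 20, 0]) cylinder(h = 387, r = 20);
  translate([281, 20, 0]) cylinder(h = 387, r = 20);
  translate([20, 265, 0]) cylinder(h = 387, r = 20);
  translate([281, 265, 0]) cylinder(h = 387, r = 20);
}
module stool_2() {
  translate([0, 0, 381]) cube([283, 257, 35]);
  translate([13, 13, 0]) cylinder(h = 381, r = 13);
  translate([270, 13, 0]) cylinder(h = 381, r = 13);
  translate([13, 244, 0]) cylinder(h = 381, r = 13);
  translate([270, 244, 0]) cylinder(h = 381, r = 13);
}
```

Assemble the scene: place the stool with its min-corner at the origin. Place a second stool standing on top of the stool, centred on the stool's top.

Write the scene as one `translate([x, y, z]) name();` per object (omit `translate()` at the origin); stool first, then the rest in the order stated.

stool();
translate([9, 14, 414]) stool_2();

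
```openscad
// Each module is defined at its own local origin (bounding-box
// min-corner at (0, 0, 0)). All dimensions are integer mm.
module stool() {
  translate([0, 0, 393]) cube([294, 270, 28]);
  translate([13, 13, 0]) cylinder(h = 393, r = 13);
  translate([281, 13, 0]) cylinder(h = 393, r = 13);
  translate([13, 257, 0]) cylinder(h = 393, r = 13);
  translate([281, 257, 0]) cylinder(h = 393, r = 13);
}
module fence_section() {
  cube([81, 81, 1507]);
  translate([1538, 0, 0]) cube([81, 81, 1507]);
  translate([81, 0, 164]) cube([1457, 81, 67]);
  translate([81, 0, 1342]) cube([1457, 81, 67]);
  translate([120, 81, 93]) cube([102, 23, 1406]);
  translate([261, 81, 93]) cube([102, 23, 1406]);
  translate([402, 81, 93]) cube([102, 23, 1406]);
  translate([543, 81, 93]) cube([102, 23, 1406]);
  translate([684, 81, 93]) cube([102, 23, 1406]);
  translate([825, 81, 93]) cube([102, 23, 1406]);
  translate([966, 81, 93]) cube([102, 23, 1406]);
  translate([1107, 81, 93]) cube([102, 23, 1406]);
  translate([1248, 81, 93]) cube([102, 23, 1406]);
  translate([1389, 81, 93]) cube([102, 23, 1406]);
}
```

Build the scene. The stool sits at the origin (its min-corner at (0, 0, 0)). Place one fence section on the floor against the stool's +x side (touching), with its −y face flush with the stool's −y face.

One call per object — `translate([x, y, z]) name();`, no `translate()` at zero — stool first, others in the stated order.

stool();
translate([294, 0, 0]) fence_section();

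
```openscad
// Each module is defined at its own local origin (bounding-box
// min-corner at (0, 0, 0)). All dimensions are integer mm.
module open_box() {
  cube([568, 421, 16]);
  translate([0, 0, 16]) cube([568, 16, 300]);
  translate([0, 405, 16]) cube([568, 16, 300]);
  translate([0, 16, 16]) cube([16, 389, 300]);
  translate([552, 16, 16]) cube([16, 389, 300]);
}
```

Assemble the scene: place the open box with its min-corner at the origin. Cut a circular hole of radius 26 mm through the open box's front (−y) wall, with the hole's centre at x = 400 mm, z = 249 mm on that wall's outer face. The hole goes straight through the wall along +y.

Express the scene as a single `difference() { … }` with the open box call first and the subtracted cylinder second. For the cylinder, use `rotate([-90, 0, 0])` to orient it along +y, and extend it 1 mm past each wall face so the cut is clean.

difference() {
  open_box();
  translate([400, -1, 249]) rotate([-90, 0, 0]) cylinder(h = 18, r = 26);
}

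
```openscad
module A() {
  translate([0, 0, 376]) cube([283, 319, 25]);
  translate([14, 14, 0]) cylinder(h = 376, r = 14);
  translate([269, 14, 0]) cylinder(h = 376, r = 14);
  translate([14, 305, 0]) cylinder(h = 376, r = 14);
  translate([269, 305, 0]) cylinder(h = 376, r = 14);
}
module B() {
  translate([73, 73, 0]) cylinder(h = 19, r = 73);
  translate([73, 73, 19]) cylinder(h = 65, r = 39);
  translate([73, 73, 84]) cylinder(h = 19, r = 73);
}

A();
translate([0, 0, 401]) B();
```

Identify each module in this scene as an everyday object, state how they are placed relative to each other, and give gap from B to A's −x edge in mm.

The spool's min-x is at 0; the stool's min-x is 0; gap = 0 mm.

A is a stool. B is a spool. The spool is on top of the stool. The gap from the spool to the stool's −x edge is 0 mm.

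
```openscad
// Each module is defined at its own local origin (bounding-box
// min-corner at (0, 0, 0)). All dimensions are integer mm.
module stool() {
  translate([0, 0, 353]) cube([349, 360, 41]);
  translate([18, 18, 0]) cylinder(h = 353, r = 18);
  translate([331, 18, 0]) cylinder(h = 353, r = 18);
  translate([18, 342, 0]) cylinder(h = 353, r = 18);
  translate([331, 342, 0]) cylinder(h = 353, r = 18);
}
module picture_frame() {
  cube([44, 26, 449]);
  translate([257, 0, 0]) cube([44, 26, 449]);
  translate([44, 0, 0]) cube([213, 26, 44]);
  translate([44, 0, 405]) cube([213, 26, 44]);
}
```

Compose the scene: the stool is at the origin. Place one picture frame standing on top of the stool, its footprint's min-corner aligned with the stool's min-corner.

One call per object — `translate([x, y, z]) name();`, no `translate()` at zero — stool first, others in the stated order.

stool();
translate([0, 0, 394]) picture_frame();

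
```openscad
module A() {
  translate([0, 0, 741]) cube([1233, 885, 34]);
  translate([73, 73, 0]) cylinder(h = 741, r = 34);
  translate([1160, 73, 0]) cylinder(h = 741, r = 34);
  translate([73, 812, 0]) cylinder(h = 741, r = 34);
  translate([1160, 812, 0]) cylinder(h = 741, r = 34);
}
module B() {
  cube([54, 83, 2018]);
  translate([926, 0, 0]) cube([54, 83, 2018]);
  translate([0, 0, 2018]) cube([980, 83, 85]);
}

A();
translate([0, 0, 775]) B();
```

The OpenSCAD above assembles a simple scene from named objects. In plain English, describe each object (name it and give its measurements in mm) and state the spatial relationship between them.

A is a table with a 1233×885 mm rectangular top, 34 mm thick, top surface at z = 775 mm, supported by four round legs of 68 mm diameter, each leg's bounding box inset 39 mm from the nearest pair of top edges, running from the floor.

B is a rectangular door frame: two vertical jambs of 54×83 mm section, 2018 mm tall, with a clear opening 872 mm wide between their inner faces. A header 85 mm tall and 83 mm deep lies on top of the jambs and spans the full outside width.

The door frame is on top of the table.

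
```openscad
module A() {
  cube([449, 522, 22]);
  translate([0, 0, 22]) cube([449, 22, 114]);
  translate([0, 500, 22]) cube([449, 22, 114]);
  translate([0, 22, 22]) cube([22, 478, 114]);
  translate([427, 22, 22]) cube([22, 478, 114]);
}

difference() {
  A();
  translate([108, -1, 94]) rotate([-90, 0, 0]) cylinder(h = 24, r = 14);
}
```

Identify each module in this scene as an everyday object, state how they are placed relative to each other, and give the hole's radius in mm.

The subtracted cylinder has r = 14 mm.

A is an open box. The open box has a circular hole through its front wall. The hole's radius is 14 mm.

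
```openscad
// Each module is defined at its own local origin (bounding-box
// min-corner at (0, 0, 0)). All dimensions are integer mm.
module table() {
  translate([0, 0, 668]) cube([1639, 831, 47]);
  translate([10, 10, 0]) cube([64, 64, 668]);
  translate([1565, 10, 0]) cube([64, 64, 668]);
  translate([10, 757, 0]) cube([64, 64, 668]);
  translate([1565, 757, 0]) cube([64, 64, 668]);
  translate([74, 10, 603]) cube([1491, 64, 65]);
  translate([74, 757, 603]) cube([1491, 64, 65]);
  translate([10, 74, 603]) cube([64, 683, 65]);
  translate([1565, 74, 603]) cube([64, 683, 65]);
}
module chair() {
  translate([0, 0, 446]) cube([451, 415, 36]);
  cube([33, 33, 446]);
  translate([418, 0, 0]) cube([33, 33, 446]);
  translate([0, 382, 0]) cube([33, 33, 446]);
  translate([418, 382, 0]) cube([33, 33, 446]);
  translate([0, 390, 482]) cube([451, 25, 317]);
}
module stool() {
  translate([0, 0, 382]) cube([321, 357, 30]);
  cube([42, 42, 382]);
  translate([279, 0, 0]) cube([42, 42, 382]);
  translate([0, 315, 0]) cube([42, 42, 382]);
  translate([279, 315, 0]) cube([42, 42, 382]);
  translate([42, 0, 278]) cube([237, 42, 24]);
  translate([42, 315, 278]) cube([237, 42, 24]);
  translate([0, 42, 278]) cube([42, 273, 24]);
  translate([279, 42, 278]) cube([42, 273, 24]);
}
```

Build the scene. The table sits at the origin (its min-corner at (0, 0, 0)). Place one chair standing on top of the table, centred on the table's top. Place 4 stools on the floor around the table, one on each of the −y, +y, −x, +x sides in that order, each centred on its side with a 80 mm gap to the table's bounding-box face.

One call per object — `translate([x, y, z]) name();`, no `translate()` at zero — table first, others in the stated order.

table();
translate([594, 208, 715]) chair();
translate([659, -437, 0]) stool();
translate([659, 911, 0]) stool();
translate([-401, 237, 0]) stool();
translate([1719, 237, 0]) stool();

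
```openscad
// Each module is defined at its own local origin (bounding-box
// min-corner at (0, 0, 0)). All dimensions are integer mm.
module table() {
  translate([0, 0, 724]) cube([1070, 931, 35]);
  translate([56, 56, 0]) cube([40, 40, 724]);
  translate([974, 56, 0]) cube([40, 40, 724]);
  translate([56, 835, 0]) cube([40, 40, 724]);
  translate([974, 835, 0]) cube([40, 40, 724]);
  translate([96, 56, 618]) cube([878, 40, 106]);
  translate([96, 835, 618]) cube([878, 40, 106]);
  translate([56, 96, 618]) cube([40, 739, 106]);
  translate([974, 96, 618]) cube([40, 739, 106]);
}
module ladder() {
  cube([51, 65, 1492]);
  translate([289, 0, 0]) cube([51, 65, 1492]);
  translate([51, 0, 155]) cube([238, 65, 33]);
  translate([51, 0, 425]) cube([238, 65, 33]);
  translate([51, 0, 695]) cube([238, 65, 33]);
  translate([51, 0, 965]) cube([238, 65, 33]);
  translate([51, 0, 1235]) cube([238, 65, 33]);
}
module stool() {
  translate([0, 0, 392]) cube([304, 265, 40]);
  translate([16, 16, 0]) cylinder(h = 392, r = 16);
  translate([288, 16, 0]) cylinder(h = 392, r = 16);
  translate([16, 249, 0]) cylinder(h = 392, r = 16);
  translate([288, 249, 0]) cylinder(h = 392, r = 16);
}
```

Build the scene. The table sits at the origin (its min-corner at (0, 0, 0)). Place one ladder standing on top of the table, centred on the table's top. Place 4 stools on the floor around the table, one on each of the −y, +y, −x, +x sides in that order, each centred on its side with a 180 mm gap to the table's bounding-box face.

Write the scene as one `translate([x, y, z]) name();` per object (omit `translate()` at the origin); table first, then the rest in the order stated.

table();
translate([365, 433, 759]) ladder();
translate([383, -445, 0]) stool();
translate([383, 1111, 0]) stool();
translate([-484, 333, 0]) stool();
translate([1250, 333, 0]) stool();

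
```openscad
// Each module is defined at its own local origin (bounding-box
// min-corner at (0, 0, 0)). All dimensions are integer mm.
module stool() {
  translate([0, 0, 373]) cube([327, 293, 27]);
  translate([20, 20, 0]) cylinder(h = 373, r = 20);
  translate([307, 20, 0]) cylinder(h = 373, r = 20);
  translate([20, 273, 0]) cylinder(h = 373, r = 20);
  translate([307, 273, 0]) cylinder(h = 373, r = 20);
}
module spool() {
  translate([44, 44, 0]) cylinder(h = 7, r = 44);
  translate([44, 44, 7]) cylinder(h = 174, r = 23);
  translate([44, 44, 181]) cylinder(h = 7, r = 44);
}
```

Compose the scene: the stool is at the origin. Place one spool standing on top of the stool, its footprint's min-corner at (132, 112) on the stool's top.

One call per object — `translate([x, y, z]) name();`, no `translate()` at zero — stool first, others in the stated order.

stool();
translate([132, 112, 400]) spool();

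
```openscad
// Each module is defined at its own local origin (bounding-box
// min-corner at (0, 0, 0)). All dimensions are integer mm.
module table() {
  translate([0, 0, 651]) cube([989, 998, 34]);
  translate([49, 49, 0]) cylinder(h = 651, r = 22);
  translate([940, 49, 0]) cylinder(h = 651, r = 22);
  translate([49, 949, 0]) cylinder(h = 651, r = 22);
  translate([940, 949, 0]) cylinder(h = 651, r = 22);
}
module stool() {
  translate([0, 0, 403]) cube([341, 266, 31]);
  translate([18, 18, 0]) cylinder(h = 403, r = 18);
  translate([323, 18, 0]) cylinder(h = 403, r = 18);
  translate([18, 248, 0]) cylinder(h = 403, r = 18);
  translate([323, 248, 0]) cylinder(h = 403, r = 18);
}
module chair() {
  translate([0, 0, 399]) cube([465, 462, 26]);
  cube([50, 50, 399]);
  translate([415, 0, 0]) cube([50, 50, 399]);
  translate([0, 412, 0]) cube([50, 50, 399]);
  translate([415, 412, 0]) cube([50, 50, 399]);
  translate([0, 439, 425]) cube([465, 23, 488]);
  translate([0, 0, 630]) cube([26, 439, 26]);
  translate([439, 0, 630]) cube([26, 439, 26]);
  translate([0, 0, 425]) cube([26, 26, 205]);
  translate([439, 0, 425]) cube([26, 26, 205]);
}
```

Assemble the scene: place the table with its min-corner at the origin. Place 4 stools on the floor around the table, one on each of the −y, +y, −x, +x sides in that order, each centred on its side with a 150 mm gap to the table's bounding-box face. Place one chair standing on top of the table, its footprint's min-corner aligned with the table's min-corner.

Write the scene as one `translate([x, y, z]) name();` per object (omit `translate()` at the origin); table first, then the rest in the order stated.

table();
translate([324, -416, 0]) stool();
translate([324, 1148, 0]) stool();
translate([-491, 366, 0]) stool();
translate([1139, 366, 0]) stool();
translate([0, 0, 685]) chair();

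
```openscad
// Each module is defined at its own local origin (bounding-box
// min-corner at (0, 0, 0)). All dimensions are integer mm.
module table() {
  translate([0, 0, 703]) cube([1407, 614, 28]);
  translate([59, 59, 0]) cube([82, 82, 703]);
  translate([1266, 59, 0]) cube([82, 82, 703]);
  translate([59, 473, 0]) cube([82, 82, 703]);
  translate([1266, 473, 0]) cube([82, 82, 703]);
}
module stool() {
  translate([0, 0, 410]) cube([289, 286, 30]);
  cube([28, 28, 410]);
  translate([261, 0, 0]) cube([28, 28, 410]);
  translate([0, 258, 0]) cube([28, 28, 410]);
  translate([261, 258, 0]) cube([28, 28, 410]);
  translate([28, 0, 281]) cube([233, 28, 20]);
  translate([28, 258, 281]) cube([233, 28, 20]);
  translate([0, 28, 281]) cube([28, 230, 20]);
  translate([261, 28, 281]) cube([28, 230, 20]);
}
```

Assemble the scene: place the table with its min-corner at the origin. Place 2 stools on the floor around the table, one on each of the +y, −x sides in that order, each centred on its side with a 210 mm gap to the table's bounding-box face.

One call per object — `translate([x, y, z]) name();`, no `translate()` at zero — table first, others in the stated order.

table();
translate([559, 824, 0]) stool();
translate([-499, 164, 0]) stool();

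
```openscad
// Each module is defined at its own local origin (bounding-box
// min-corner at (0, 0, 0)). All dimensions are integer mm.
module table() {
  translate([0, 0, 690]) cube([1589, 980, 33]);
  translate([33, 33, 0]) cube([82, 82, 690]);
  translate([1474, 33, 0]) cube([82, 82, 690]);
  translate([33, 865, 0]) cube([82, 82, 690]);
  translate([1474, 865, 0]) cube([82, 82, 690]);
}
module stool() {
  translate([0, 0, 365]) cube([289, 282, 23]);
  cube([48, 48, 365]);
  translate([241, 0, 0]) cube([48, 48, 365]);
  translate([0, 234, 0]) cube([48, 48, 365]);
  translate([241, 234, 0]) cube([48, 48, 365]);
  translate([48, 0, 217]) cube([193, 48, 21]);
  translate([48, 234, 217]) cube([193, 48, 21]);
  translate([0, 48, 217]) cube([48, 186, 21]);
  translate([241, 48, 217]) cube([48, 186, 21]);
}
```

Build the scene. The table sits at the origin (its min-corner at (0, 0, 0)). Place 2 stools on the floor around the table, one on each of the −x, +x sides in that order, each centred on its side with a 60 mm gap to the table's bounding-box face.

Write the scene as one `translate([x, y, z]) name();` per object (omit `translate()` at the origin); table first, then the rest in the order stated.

table();
translate([-349, 349, 0]) stool();
translate([1649, 349, 0]) stool();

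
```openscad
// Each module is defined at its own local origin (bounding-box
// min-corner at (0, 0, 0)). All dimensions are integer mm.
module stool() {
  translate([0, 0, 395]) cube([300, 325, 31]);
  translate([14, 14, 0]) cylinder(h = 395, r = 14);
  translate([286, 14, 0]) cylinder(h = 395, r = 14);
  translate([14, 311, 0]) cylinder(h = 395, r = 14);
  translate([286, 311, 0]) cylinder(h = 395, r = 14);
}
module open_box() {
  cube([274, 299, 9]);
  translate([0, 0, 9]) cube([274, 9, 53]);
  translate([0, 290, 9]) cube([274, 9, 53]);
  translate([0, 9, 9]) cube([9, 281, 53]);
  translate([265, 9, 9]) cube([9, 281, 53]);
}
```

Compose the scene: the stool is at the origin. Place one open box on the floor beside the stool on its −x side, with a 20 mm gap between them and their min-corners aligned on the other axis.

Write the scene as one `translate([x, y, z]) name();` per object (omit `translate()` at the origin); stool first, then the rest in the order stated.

stool();
translate([-294, 0, 0]) open_box();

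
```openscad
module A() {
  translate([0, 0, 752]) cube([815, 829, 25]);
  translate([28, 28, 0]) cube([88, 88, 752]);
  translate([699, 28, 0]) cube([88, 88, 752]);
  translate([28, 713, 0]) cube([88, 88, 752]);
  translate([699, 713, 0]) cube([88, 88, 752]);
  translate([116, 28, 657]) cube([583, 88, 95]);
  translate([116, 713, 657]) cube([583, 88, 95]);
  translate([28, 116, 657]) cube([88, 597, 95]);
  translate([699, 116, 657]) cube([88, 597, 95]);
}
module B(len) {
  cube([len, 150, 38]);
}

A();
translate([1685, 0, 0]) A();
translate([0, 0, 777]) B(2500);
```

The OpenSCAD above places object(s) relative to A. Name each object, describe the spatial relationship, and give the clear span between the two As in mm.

A is a table. B is a beam. A beam spans the tops of two tables. The clear span between the two tables is 870 mm.

Second table starts at x = 1685; first ends at x = 815; clear span = 1685 − 815 = 870 mm.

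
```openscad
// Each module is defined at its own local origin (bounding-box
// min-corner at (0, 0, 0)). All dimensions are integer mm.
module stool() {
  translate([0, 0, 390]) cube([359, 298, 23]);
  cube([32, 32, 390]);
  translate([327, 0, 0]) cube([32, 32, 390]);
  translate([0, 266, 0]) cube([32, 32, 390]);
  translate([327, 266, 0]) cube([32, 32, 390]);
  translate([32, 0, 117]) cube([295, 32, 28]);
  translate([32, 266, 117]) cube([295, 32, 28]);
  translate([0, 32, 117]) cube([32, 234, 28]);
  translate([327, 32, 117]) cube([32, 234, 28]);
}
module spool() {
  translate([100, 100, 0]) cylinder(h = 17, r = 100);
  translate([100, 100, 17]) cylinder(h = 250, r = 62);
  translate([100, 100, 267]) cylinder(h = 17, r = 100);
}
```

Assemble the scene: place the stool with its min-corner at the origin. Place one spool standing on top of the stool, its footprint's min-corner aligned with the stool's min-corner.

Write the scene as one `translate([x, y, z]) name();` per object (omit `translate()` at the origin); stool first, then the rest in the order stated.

stool();
translate([0, 0, 413]) spool();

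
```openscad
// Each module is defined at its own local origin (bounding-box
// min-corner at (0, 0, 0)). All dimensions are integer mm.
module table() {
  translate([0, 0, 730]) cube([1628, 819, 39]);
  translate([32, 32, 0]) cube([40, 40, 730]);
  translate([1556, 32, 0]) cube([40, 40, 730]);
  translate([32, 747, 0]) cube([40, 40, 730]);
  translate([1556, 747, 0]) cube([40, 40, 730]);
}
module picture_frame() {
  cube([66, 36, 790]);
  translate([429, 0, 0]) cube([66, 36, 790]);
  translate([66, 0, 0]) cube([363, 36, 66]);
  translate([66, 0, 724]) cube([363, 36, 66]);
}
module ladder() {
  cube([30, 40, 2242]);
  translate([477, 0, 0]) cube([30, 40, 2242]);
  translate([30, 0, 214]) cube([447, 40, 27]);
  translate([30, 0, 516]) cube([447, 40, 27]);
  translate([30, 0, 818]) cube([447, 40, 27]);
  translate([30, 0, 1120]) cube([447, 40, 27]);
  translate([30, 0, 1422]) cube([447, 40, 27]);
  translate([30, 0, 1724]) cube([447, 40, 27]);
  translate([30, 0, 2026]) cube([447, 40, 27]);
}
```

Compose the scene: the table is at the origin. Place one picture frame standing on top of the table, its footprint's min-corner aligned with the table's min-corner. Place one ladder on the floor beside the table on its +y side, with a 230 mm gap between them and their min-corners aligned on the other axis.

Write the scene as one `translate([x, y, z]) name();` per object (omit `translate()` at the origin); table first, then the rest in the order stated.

table();
translate([0, 0, 769]) picture_frame();
translate([0, 1049, 0]) ladder();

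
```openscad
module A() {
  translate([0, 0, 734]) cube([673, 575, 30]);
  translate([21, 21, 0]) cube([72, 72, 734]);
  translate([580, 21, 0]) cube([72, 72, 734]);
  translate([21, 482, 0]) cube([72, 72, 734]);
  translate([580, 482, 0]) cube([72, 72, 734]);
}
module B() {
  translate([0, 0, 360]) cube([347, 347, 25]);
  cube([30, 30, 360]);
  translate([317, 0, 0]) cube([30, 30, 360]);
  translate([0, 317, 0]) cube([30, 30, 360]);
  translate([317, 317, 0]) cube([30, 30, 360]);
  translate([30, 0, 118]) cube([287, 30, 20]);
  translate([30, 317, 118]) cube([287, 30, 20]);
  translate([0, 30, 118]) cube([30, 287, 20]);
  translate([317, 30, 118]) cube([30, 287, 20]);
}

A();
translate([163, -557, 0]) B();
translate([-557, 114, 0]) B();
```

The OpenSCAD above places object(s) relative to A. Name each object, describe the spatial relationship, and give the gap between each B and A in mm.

Each stool's nearest face is 210 mm from the table's bounding box.

A is a table. B is a stool. Two stools sit around the table at the −y, −x sides. The gap between each stool and the table is 210 mm.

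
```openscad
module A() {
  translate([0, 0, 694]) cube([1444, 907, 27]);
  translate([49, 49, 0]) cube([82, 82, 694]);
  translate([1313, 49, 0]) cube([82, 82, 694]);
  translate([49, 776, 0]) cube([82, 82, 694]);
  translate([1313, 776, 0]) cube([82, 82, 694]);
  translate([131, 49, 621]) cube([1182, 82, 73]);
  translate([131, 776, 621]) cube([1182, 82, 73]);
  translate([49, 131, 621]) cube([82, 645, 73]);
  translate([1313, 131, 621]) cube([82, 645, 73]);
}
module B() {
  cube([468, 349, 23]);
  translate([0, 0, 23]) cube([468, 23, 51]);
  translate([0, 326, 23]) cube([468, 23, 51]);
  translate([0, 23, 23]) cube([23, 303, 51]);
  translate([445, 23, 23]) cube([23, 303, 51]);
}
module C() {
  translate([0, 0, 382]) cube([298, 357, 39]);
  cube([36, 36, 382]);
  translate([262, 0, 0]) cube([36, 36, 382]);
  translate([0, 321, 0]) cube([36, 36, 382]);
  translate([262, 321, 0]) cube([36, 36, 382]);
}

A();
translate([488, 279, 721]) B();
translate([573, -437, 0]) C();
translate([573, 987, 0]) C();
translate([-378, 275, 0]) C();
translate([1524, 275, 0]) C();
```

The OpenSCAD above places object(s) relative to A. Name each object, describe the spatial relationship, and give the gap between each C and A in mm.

A is a table. B is an open box. C is a stool. The open box is on top of the table, centred. Four stools sit around the table at the −y, +y, −x, +x sides. The gap between each stool and the table is 80 mm.

Each stool's nearest face is 80 mm from the table's bounding box.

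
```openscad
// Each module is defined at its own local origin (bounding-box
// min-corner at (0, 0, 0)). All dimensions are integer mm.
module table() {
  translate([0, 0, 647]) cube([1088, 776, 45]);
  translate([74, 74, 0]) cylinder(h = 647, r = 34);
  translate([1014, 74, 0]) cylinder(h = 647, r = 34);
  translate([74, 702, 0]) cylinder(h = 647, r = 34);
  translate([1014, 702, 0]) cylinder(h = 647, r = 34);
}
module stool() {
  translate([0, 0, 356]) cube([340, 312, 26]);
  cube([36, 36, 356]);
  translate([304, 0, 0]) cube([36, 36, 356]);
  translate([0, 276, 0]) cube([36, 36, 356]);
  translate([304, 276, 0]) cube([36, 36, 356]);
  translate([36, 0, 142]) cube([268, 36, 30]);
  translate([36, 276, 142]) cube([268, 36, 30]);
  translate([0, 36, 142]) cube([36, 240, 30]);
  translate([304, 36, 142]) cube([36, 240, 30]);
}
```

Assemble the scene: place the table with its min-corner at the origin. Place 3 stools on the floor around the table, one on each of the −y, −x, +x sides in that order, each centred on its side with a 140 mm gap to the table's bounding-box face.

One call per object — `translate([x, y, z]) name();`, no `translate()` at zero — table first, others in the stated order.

table();
translate([374, -452, 0]) stool();
translate([-480, 232, 0]) stool();
translate([1228, 232, 0]) stool();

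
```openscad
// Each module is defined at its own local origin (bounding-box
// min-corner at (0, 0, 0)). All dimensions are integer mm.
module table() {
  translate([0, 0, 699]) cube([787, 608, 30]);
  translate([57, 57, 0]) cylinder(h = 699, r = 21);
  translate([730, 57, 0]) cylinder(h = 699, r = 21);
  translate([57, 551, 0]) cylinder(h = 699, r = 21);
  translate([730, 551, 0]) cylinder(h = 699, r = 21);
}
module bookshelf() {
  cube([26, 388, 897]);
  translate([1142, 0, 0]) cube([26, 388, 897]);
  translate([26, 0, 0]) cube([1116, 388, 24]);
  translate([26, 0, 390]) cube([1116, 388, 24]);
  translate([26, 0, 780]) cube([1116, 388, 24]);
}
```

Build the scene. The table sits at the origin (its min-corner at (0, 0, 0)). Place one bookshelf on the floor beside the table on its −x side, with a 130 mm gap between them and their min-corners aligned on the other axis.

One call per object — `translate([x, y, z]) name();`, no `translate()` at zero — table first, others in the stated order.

table();
translate([-1298, 0, 0]) bookshelf();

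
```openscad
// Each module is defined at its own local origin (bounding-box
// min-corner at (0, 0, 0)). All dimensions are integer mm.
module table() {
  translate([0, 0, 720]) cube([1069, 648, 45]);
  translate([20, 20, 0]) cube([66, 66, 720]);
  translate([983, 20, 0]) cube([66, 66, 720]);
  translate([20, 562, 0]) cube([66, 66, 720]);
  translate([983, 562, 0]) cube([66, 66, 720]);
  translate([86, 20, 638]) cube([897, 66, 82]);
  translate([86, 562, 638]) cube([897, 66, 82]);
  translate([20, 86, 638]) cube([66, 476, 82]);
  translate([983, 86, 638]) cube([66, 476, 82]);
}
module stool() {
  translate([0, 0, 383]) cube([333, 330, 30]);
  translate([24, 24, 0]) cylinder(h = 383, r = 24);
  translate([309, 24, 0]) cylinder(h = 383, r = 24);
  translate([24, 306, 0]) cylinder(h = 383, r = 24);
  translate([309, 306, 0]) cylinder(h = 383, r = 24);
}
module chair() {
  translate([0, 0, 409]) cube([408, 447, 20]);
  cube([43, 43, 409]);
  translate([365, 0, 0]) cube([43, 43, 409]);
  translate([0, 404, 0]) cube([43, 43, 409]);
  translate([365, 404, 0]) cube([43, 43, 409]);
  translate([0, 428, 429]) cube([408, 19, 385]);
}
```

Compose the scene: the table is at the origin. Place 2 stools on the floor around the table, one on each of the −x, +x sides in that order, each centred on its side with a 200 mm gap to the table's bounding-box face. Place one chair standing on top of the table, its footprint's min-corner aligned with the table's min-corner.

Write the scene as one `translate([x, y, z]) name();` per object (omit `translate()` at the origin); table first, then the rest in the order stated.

table();
translate([-533, 159, 0]) stool();
translate([1269, 159, 0]) stool();
translate([0, 0, 765]) chair();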